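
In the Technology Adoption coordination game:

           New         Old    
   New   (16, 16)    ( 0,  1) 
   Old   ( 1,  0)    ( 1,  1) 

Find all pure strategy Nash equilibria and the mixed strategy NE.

Pure NE: (New, New) and (Old, Old); Mixed NE: p = 0.0625, q = 0.0625

Work:
Check pure NE:
(New, New): (16, 16) - no unilateral deviation beneficial
(Old, Old): (1, 1) - no unilateral deviation beneficial
Mixed NE: P1 plays New with p = 0.0625, P2 plays New with q = 0.0625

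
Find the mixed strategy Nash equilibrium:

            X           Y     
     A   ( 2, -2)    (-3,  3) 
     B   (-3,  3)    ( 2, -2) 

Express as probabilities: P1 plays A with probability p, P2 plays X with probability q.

p = 0.5, q = 0.5

Work:
Find probabilities that make opponent indifferent:
P2 chooses q to make P1 indifferent between A and B
P1 chooses p to make P2 indifferent between X and Y
Mixed NE: P1 plays (A: 0.5, B: 0.5), P2 plays (X: 0.5, Y: 0.5)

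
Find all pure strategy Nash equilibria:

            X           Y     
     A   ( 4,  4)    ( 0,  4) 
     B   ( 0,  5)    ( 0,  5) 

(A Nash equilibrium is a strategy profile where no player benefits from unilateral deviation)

Nash equilibrium: (A, X), (A, Y), (B, Y)

Work:
Best responses:
  P1 vs X: payoffs [4, 0] → best response A (payoff 4)
  P1 vs Y: payoffs [0, 0] → best response A/B (payoff 0)
  P2 vs A: payoffs [4, 4] → best response X/Y (payoff 4)
  P2 vs B: payoffs [5, 5] → best response X/Y (payoff 5)
Mutual best responses: (A,X), (A,Y), (B,Y) → Nash equilibria.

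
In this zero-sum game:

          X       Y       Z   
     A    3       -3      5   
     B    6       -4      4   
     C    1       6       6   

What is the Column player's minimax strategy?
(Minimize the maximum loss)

Column should play X or Y or Z (all achieve the minimum), value = 6

Work:
Column player minimizes Row's maximum payoff:
Column X: max payoff to Row = 6
Column Y: max payoff to Row = 6
Column Z: max payoff to Row = 6
Minimum is 6, achieved by columns X, Y, Z (tied).
Each of X or Y or Z is a minimax strategy.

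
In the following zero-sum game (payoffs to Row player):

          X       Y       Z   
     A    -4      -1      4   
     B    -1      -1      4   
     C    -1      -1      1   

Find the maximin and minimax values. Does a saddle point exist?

Maximin = -1, Minimax = -1, Saddle: True

Work:
Row minimums: [-4, -1, -1] → maximin = -1
Column maximums: [-1, -1, 4] → minimax = -1
Saddle point exists! Game value = -1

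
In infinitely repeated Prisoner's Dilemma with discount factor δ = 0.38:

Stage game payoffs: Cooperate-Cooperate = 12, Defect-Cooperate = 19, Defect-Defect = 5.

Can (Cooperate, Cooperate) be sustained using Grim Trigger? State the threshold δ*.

δ* = 0.5; since δ = 0.38 < 0.5, cooperation cannot be sustained

Work:
For Grim Trigger:
Cooperate forever: 12/(1-δ)
Defect then punished: 19 + 5·δ/(1-δ)
Need: 12/(1-δ) ≥ 19 + 5·δ/(1-δ)
Solving: δ ≥ (T-R)/(T-P) = (19-12)/(19-5) = 0.5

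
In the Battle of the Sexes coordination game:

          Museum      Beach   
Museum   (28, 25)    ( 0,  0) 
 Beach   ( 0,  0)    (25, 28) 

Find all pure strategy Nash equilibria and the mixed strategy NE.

Pure NE: (Museum, Museum) and (Beach, Beach); Mixed NE: p = 0.5283, q = 0.4717

Work:
Check pure NE:
(Museum, Museum): (28, 25) - no unilateral deviation beneficial
(Beach, Beach): (25, 28) - no unilateral deviation beneficial
Mixed NE: P1 plays Museum with p = 0.5283, P2 plays Museum with q = 0.4717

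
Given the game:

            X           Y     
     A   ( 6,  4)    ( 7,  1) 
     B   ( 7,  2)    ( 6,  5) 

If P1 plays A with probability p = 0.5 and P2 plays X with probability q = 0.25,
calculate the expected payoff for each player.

E[P1] = 6.5, E[P2] = 3.0

Work:
E[P1] = p·q·π₁(A,X) + p·(1-q)·π₁(A,Y) + (1-p)·q·π₁(B,X) + (1-p)·(1-q)·π₁(B,Y)
= 0.5·0.25·6 + 0.5·0.75·7 + 0.5·0.25·7 + 0.5·0.75·6
= 6.5

E[P2] = 3.0 (similar calculation)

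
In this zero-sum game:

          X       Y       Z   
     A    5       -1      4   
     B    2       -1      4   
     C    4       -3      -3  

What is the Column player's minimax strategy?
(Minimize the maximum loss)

Column should play Y, value = -1

Work:
Column player minimizes Row's maximum payoff:
Column X: max payoff to Row = 5
Column Y: max payoff to Row = -1
Column Z: max payoff to Row = 4
Minimum is -1, achieved by column Y.
Minimax strategy: Y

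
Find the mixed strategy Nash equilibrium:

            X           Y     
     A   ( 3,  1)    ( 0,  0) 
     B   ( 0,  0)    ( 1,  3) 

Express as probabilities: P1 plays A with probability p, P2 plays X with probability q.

p = 0.75, q = 0.25

Work:
Find probabilities that make opponent indifferent:
P2 chooses q to make P1 indifferent between A and B
P1 chooses p to make P2 indifferent between X and Y
Mixed NE: P1 plays (A: 0.75, B: 0.25), P2 plays (X: 0.25, Y: 0.75)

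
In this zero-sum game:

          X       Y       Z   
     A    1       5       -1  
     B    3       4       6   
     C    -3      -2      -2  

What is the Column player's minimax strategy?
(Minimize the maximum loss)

Column should play X, value = 3

Work:
Column player minimizes Row's maximum payoff:
Column X: max payoff to Row = 3
Column Y: max payoff to Row = 5
Column Z: max payoff to Row = 6
Minimum is 3, achieved by column X.
Minimax strategy: X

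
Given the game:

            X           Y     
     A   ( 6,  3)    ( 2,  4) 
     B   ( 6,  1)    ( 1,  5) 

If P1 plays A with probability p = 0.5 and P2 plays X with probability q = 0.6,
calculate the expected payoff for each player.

E[P1] = 4.2, E[P2] = 3.0

Work:
E[P1] = p·q·π₁(A,X) + p·(1-q)·π₁(A,Y) + (1-p)·q·π₁(B,X) + (1-p)·(1-q)·π₁(B,Y)
= 0.5·0.6·6 + 0.5·0.4·2 + 0.5·0.6·6 + 0.5·0.4·1
= 4.2

E[P2] = 3.0 (similar calculation)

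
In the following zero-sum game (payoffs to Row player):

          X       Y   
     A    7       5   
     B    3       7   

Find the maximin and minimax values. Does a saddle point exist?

Maximin = 5, Minimax = 7, Saddle: False

Work:
Row minimums: [5, 3] → maximin = 5
Column maximums: [7, 7] → minimax = 7
No saddle point (maximin ≠ minimax). Mixed strategy needed.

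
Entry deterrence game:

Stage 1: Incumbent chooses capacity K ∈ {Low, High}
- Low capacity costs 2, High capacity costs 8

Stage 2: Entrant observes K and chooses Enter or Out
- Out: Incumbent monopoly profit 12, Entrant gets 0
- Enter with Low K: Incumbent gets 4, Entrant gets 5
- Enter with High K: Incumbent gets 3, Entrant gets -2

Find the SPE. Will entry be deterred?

SPE: (High, Enter|Low, Out|High); Entry deterred. Incumbent net profit = 4

Work:
After Low K: Entrant enters (5 > 0)
After High K: Entrant stays out (-2 < 0)
Incumbent: Low → 4−2=2, High → 12−8=4
Incumbent chooses High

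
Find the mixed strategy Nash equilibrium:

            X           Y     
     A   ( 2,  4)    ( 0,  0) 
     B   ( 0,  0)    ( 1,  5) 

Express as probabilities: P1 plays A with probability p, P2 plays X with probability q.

p = 0.5556, q = 0.3333

Work:
Find probabilities that make opponent indifferent:
P2 chooses q to make P1 indifferent between A and B
P1 chooses p to make P2 indifferent between X and Y
Mixed NE: P1 plays (A: 0.5556, B: 0.4444), P2 plays (X: 0.3333, Y: 0.6667)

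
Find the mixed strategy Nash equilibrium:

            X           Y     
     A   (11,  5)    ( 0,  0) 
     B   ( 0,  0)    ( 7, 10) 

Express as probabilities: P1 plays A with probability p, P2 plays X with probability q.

p = 0.6667, q = 0.3889

Work:
Find probabilities that make opponent indifferent:
P2 chooses q to make P1 indifferent between A and B
P1 chooses p to make P2 indifferent between X and Y
Mixed NE: P1 plays (A: 0.6667, B: 0.3333), P2 plays (X: 0.3889, Y: 0.6111)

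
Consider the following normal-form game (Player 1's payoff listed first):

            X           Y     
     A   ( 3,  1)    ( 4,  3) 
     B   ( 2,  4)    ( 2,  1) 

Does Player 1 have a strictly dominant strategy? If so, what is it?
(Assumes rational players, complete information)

Yes, Player 1's strictly dominant strategy is A

Work:
A strategy strictly dominates another if it gives a strictly higher payoff against every opponent action. Compare each pair of P1's strategies column-by-column:
  A vs B: [3 vs 2, 4 vs 2] → A strictly dominates B
  B vs A: [2 vs 3, 2 vs 4] → B does not strictly dominate A (column X: 2 ≤ 3)
A strictly dominates every other strategy → strictly dominant.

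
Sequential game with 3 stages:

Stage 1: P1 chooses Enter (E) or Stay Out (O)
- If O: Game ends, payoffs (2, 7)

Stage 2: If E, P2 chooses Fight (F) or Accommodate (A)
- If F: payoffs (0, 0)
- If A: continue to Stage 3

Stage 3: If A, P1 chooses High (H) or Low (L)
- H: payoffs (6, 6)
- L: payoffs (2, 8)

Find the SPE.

SPE: (E, A, H); Outcome (6, 6)

Work:
Stage 3: P1 chooses H (6 vs 2)
Stage 2: P2: F->0, A->6 (anticipating H). Choose A
Stage 1: P1: O->2, E->6 (anticipating A, H). Choose E
SPE path: E -> A -> H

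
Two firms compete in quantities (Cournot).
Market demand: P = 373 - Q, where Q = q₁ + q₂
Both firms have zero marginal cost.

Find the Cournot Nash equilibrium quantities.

q₁* = q₂* = 124.33; P* = 124.33

Work:
Profit: π_i = P·q_i = (a - q_i - q_j)·q_i
FOC: ∂π_i/∂q_i = a - 2q_i - q_j = 0
Reaction function: q_i = (373 - q_j)/2
Symmetry: q* = 373/3 = 124.33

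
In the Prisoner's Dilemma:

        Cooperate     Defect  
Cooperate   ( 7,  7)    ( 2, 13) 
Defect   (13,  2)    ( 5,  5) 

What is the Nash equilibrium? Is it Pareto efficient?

(Defect, Defect) is NE; not Pareto efficient

Work:
Defect dominates Cooperate for both players:
If P2 cooperates: Defect (13) > Cooperate (7)
If P2 defects: Defect (5) > Cooperate (2)
NE: (Defect, Defect) with payoff (5, 5)
But (Cooperate, Cooperate) = (7, 7) Pareto dominates (5, 5)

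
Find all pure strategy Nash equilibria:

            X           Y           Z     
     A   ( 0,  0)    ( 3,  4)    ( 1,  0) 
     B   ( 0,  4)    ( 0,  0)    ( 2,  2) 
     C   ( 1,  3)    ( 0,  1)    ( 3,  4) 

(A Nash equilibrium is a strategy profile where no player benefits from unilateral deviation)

Nash equilibrium: (A, Y), (C, Z)

Work:
Best responses:
  P1 vs X: payoffs [0, 0, 1] → best response C (payoff 1)
  P1 vs Y: payoffs [3, 0, 0] → best response A (payoff 3)
  P1 vs Z: payoffs [1, 2, 3] → best response C (payoff 3)
  P2 vs A: payoffs [0, 4, 0] → best response Y (payoff 4)
  P2 vs B: payoffs [4, 0, 2] → best response X (payoff 4)
  P2 vs C: payoffs [3, 1, 4] → best response Z (payoff 4)
Mutual best responses: (A,Y), (C,Z) → Nash equilibria.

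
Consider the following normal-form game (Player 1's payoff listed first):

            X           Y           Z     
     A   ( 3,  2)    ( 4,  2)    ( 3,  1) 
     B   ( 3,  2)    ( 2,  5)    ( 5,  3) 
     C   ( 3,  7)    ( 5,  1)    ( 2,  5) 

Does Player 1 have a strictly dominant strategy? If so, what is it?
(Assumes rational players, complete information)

No strictly dominant strategy exists for Player 1

Work:
A strategy strictly dominates another if it gives a strictly higher payoff against every opponent action. Compare each pair of P1's strategies column-by-column:
  A vs B: [3 vs 3, 4 vs 2, 3 vs 5] → A does not strictly dominate B (column X: 3 ≤ 3)
  A vs C: [3 vs 3, 4 vs 5, 3 vs 2] → A does not strictly dominate C (column X: 3 ≤ 3)
  B vs A: [3 vs 3, 2 vs 4, 5 vs 3] → B does not strictly dominate A (column X: 3 ≤ 3)
  B vs C: [3 vs 3, 2 vs 5, 5 vs 2] → B does not strictly dominate C (column X: 3 ≤ 3)
  C vs A: [3 vs 3, 5 vs 4, 2 vs 3] → C does not strictly dominate A (column X: 3 ≤ 3)
  C vs B: [3 vs 3, 5 vs 2, 2 vs 5] → C does not strictly dominate B (column X: 3 ≤ 3)
No single strategy strictly dominates all others → no strictly dominant strategy.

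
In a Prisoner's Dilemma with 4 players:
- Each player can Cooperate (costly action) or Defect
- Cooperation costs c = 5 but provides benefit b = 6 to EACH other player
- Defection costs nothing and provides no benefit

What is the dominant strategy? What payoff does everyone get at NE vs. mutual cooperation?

Dominant: Defect; NE payoff = 0; Coop payoff = 13

Work:
Defect dominates (saves cost c = 5, benefit to others is external)
NE: All defect → everyone gets 0
If all cooperate: each receives (3)×6 - 5 = 13
Social dilemma: 13 > 0 but NE gives 0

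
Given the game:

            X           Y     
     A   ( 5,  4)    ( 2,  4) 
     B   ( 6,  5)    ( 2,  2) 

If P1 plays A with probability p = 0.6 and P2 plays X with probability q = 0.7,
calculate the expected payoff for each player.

E[P1] = 4.38, E[P2] = 4.04

Work:
E[P1] = p·q·π₁(A,X) + p·(1-q)·π₁(A,Y) + (1-p)·q·π₁(B,X) + (1-p)·(1-q)·π₁(B,Y)
= 0.6·0.7·5 + 0.6·0.3·2 + 0.4·0.7·6 + 0.4·0.3·2
= 4.38

E[P2] = 4.04 (similar calculation)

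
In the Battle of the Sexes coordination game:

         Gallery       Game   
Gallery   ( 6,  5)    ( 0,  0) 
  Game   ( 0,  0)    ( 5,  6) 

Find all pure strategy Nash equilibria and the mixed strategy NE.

Pure NE: (Gallery, Gallery) and (Game, Game); Mixed NE: p = 0.5455, q = 0.4545

Work:
Check pure NE:
(Gallery, Gallery): (6, 5) - no unilateral deviation beneficial
(Game, Game): (5, 6) - no unilateral deviation beneficial
Mixed NE: P1 plays Gallery with p = 0.5455, P2 plays Gallery with q = 0.4545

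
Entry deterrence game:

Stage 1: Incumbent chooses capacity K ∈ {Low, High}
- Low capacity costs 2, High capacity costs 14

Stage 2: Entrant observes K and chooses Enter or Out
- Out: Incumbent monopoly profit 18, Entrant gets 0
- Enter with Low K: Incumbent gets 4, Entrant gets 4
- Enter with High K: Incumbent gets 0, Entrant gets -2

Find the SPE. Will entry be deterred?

SPE: (High, Enter|Low, Out|High); Entry deterred. Incumbent net profit = 4

Work:
After Low K: Entrant enters (4 > 0)
After High K: Entrant stays out (-2 < 0)
Incumbent: Low → 4−2=2, High → 18−14=4
Incumbent chooses High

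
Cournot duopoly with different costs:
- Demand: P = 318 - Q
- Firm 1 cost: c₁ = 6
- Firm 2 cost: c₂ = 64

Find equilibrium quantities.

q₁* = 123.33, q₂* = 65.33

Work:
Reaction: q₁ = (318 - 6 - q₂)/2
Reaction: q₂ = (318 - 64 - q₁)/2
Solve simultaneously:
q₁* = (318 - 2×6 + 64)/3 = 123.33
q₂* = (318 - 2×64 + 6)/3 = 65.33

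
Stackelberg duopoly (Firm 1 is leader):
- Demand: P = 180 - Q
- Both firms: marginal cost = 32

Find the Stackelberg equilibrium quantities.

q₁* (leader) = 74.0, q₂* (follower) = 37.0

Work:
Follower's reaction: q₂ = (a - c - q₁)/2
Leader substitutes: π₁ = q₁·(a - q₁ - (a-c-q₁)/2 - c)
FOC: q₁* = (180 - 32)/2 = 74.00
Then: q₂* = (180 - 32 - 74.0)/2 = 37.00
Leader has first-mover advantage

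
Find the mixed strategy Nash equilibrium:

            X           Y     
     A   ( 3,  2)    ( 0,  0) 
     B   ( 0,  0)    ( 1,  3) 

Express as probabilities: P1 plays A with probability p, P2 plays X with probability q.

p = 0.6, q = 0.25

Work:
Find probabilities that make opponent indifferent:
P2 chooses q to make P1 indifferent between A and B
P1 chooses p to make P2 indifferent between X and Y
Mixed NE: P1 plays (A: 0.6, B: 0.4), P2 plays (X: 0.25, Y: 0.75)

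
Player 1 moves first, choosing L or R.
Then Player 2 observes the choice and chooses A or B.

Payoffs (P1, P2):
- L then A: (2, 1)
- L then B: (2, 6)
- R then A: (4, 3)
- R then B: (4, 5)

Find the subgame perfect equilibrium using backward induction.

P1 plays R, P2 plays B after L and B after R; Payoff (4, 5)

Work:
Backward induction:
After L: P2 chooses B → P1 gets 2
After R: P2 chooses B → P1 gets 4
P1 chooses R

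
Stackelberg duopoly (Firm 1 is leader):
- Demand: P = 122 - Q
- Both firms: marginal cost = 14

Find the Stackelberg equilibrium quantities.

q₁* (leader) = 54.0, q₂* (follower) = 27.0

Work:
Follower's reaction: q₂ = (a - c - q₁)/2
Leader substitutes: π₁ = q₁·(a - q₁ - (a-c-q₁)/2 - c)
FOC: q₁* = (122 - 14)/2 = 54.00
Then: q₂* = (122 - 14 - 54.0)/2 = 27.00
Leader has first-mover advantage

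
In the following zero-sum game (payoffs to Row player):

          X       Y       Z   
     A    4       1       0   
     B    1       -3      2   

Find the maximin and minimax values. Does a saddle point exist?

Maximin = 0, Minimax = 1, Saddle: False

Work:
Row minimums: [0, -3] → maximin = 0
Column maximums: [4, 1, 2] → minimax = 1
No saddle point (maximin ≠ minimax). Mixed strategy needed.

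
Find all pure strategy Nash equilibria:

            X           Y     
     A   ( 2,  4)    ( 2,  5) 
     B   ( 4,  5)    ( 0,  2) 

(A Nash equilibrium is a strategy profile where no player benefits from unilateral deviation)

Nash equilibrium: (A, Y), (B, X)

Work:
Best responses:
  P1 vs X: payoffs [2, 4] → best response B (payoff 4)
  P1 vs Y: payoffs [2, 0] → best response A (payoff 2)
  P2 vs A: payoffs [4, 5] → best response Y (payoff 5)
  P2 vs B: payoffs [5, 2] → best response X (payoff 5)
Mutual best responses: (A,Y), (B,X) → Nash equilibria.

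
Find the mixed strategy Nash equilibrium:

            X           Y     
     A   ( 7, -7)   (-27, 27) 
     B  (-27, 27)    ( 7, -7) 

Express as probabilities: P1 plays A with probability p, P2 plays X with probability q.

p = 0.5, q = 0.5

Work:
Find probabilities that make opponent indifferent:
P2 chooses q to make P1 indifferent between A and B
P1 chooses p to make P2 indifferent between X and Y
Mixed NE: P1 plays (A: 0.5, B: 0.5), P2 plays (X: 0.5, Y: 0.5)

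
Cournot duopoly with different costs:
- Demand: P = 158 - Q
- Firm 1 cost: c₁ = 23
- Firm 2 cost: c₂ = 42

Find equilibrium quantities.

q₁* = 51.33, q₂* = 32.33

Work:
Reaction: q₁ = (158 - 23 - q₂)/2
Reaction: q₂ = (158 - 42 - q₁)/2
Solve simultaneously:
q₁* = (158 - 2×23 + 42)/3 = 51.33
q₂* = (158 - 2×42 + 23)/3 = 32.33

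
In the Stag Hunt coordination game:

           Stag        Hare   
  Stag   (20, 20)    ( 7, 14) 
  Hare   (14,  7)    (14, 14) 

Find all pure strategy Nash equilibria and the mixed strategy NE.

Pure NE: (Stag, Stag) and (Hare, Hare); Mixed NE: p = 0.5385, q = 0.5385

Work:
Check pure NE:
(Stag, Stag): (20, 20) - no unilateral deviation beneficial
(Hare, Hare): (14, 14) - no unilateral deviation beneficial
Mixed NE: P1 plays Stag with p = 0.5385, P2 plays Stag with q = 0.5385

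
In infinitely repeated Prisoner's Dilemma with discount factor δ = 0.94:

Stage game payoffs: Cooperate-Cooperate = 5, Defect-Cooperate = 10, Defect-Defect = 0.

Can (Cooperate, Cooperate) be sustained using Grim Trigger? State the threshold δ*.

δ* = 0.5; since δ = 0.94 ≥ 0.5, cooperation can be sustained

Work:
For Grim Trigger:
Cooperate forever: 5/(1-δ)
Defect then punished: 10 + 0·δ/(1-δ)
Need: 5/(1-δ) ≥ 10 + 0·δ/(1-δ)
Solving: δ ≥ (T-R)/(T-P) = (10-5)/(10-0) = 0.5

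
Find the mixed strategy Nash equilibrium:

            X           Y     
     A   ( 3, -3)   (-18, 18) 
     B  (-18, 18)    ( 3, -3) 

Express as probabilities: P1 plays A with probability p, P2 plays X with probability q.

p = 0.5, q = 0.5

Work:
Find probabilities that make opponent indifferent:
P2 chooses q to make P1 indifferent between A and B
P1 chooses p to make P2 indifferent between X and Y
Mixed NE: P1 plays (A: 0.5, B: 0.5), P2 plays (X: 0.5, Y: 0.5)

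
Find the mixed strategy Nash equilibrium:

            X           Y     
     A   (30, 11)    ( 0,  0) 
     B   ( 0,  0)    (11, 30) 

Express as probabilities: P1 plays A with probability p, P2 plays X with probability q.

p = 0.7317, q = 0.2683

Work:
Find probabilities that make opponent indifferent:
P2 chooses q to make P1 indifferent between A and B
P1 chooses p to make P2 indifferent between X and Y
Mixed NE: P1 plays (A: 0.7317, B: 0.2683), P2 plays (X: 0.2683, Y: 0.7317)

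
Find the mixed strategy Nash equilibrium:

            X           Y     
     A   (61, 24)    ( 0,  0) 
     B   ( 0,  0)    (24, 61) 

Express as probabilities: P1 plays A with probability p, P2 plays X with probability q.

p = 0.7176, q = 0.2824

Work:
Find probabilities that make opponent indifferent:
P2 chooses q to make P1 indifferent between A and B
P1 chooses p to make P2 indifferent between X and Y
Mixed NE: P1 plays (A: 0.7176, B: 0.2824), P2 plays (X: 0.2824, Y: 0.7176)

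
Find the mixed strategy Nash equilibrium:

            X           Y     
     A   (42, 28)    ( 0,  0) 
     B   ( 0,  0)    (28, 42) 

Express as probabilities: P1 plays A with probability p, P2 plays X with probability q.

p = 0.6, q = 0.4

Work:
Find probabilities that make opponent indifferent:
P2 chooses q to make P1 indifferent between A and B
P1 chooses p to make P2 indifferent between X and Y
Mixed NE: P1 plays (A: 0.6, B: 0.4), P2 plays (X: 0.4, Y: 0.6)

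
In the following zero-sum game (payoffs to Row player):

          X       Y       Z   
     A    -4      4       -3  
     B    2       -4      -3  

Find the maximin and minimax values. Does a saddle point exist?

Maximin = -4, Minimax = -3, Saddle: False

Work:
Row minimums: [-4, -4] → maximin = -4
Column maximums: [2, 4, -3] → minimax = -3
No saddle point (maximin ≠ minimax). Mixed strategy needed.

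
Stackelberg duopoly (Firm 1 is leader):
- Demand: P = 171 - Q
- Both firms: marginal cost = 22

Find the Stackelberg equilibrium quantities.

q₁* (leader) = 74.5, q₂* (follower) = 37.25

Work:
Follower's reaction: q₂ = (a - c - q₁)/2
Leader substitutes: π₁ = q₁·(a - q₁ - (a-c-q₁)/2 - c)
FOC: q₁* = (171 - 22)/2 = 74.50
Then: q₂* = (171 - 22 - 74.5)/2 = 37.25
Leader has first-mover advantage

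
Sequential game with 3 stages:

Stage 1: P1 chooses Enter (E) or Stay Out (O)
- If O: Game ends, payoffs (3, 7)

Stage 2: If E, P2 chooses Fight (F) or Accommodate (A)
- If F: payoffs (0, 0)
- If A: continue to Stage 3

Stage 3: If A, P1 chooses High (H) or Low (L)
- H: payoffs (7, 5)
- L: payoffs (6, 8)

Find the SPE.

SPE: (E, A, H); Outcome (7, 5)

Work:
Stage 3: P1 chooses H (7 vs 6)
Stage 2: P2: F->0, A->5 (anticipating H). Choose A
Stage 1: P1: O->3, E->7 (anticipating A, H). Choose E
SPE path: E -> A -> H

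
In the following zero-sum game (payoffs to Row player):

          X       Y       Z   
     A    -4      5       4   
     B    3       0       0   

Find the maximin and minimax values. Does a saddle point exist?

Maximin = 0, Minimax = 3, Saddle: False

Work:
Row minimums: [-4, 0] → maximin = 0
Column maximums: [3, 5, 4] → minimax = 3
No saddle point (maximin ≠ minimax). Mixed strategy needed.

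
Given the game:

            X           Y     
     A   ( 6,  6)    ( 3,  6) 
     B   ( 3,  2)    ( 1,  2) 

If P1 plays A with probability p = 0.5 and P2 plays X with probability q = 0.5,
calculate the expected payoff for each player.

E[P1] = 3.25, E[P2] = 4.0

Work:
E[P1] = p·q·π₁(A,X) + p·(1-q)·π₁(A,Y) + (1-p)·q·π₁(B,X) + (1-p)·(1-q)·π₁(B,Y)
= 0.5·0.5·6 + 0.5·0.5·3 + 0.5·0.5·3 + 0.5·0.5·1
= 3.25

E[P2] = 4.0 (similar calculation)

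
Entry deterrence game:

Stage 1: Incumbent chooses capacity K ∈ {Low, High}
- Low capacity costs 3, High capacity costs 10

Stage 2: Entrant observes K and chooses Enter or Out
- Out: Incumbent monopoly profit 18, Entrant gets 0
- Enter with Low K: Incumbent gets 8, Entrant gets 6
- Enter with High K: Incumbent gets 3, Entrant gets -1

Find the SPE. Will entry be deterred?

SPE: (High, Enter|Low, Out|High); Entry deterred. Incumbent net profit = 8

Work:
After Low K: Entrant enters (6 > 0)
After High K: Entrant stays out (-1 < 0)
Incumbent: Low → 8−3=5, High → 18−10=8
Incumbent chooses High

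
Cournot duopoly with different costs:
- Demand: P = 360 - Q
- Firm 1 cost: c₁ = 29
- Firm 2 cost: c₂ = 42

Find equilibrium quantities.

q₁* = 114.67, q₂* = 101.67

Work:
Reaction: q₁ = (360 - 29 - q₂)/2
Reaction: q₂ = (360 - 42 - q₁)/2
Solve simultaneously:
q₁* = (360 - 2×29 + 42)/3 = 114.67
q₂* = (360 - 2×42 + 29)/3 = 101.67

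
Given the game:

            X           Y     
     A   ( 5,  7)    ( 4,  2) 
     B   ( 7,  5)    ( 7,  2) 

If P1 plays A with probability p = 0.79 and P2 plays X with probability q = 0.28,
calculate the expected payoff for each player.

E[P1] = 4.8512, E[P2] = 3.2824

Work:
E[P1] = p·q·π₁(A,X) + p·(1-q)·π₁(A,Y) + (1-p)·q·π₁(B,X) + (1-p)·(1-q)·π₁(B,Y)
= 0.79·0.28·5 + 0.79·0.72·4 + 0.21·0.28·7 + 0.21·0.72·7
= 4.8512

E[P2] = 3.2824 (similar calculation)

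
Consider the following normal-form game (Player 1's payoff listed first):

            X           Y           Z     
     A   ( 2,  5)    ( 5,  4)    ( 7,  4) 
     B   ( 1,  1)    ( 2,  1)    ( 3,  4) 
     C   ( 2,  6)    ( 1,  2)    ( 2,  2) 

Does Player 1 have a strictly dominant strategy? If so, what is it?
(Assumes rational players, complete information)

No strictly dominant strategy exists for Player 1

Work:
A strategy strictly dominates another if it gives a strictly higher payoff against every opponent action. Compare each pair of P1's strategies column-by-column:
  A vs B: [2 vs 1, 5 vs 2, 7 vs 3] → A strictly dominates B
  A vs C: [2 vs 2, 5 vs 1, 7 vs 2] → A does not strictly dominate C (column X: 2 ≤ 2)
  B vs A: [1 vs 2, 2 vs 5, 3 vs 7] → B does not strictly dominate A (column X: 1 ≤ 2)
  B vs C: [1 vs 2, 2 vs 1, 3 vs 2] → B does not strictly dominate C (column X: 1 ≤ 2)
  C vs A: [2 vs 2, 1 vs 5, 2 vs 7] → C does not strictly dominate A (column X: 2 ≤ 2)
  C vs B: [2 vs 1, 1 vs 2, 2 vs 3] → C does not strictly dominate B (column Y: 1 ≤ 2)
No single strategy strictly dominates all others → no strictly dominant strategy.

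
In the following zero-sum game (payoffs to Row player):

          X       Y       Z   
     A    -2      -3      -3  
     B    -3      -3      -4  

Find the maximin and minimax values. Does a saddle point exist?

Maximin = -3, Minimax = -3, Saddle: True

Work:
Row minimums: [-3, -4] → maximin = -3
Column maximums: [-2, -3, -3] → minimax = -3
Saddle point exists! Game value = -3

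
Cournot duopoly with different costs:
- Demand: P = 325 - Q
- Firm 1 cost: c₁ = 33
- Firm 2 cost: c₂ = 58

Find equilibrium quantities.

q₁* = 105.67, q₂* = 80.67

Work:
Reaction: q₁ = (325 - 33 - q₂)/2
Reaction: q₂ = (325 - 58 - q₁)/2
Solve simultaneously:
q₁* = (325 - 2×33 + 58)/3 = 105.67
q₂* = (325 - 2×58 + 33)/3 = 80.67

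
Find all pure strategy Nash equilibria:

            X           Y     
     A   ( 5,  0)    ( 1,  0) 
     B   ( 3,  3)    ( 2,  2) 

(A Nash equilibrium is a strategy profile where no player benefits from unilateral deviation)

Nash equilibrium: (A, X)

Work:
Best responses:
  P1 vs X: payoffs [5, 3] → best response A (payoff 5)
  P1 vs Y: payoffs [1, 2] → best response B (payoff 2)
  P2 vs A: payoffs [0, 0] → best response X/Y (payoff 0)
  P2 vs B: payoffs [3, 2] → best response X (payoff 3)
Mutual best responses: (A,X) → Nash equilibria.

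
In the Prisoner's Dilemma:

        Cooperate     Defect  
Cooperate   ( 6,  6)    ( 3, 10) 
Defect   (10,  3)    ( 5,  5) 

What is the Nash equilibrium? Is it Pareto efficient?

(Defect, Defect) is NE; not Pareto efficient

Work:
Defect dominates Cooperate for both players:
If P2 cooperates: Defect (10) > Cooperate (6)
If P2 defects: Defect (5) > Cooperate (3)
NE: (Defect, Defect) with payoff (5, 5)
But (Cooperate, Cooperate) = (6, 6) Pareto dominates (5, 5)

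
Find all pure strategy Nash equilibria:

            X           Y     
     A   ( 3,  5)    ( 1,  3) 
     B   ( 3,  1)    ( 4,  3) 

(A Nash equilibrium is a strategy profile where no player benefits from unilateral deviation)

Nash equilibrium: (A, X), (B, Y)

Work:
Best responses:
  P1 vs X: payoffs [3, 3] → best response A/B (payoff 3)
  P1 vs Y: payoffs [1, 4] → best response B (payoff 4)
  P2 vs A: payoffs [5, 3] → best response X (payoff 5)
  P2 vs B: payoffs [1, 3] → best response Y (payoff 3)
Mutual best responses: (A,X), (B,Y) → Nash equilibria.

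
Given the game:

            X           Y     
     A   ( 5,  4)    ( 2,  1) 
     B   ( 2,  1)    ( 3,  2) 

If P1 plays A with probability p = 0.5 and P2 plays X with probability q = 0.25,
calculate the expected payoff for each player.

E[P1] = 2.75, E[P2] = 1.75

Work:
E[P1] = p·q·π₁(A,X) + p·(1-q)·π₁(A,Y) + (1-p)·q·π₁(B,X) + (1-p)·(1-q)·π₁(B,Y)
= 0.5·0.25·5 + 0.5·0.75·2 + 0.5·0.25·2 + 0.5·0.75·3
= 2.75

E[P2] = 1.75 (similar calculation)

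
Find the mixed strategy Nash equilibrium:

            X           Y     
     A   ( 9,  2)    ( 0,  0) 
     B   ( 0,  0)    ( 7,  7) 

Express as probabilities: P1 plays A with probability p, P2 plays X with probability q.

p = 0.7778, q = 0.4375

Work:
Find probabilities that make opponent indifferent:
P2 chooses q to make P1 indifferent between A and B
P1 chooses p to make P2 indifferent between X and Y
Mixed NE: P1 plays (A: 0.7778, B: 0.2222), P2 plays (X: 0.4375, Y: 0.5625)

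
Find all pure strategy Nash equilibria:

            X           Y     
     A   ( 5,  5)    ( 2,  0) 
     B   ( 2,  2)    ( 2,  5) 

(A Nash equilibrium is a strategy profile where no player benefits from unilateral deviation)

Nash equilibrium: (A, X), (B, Y)

Work:
Best responses:
  P1 vs X: payoffs [5, 2] → best response A (payoff 5)
  P1 vs Y: payoffs [2, 2] → best response A/B (payoff 2)
  P2 vs A: payoffs [5, 0] → best response X (payoff 5)
  P2 vs B: payoffs [2, 5] → best response Y (payoff 5)
Mutual best responses: (A,X), (B,Y) → Nash equilibria.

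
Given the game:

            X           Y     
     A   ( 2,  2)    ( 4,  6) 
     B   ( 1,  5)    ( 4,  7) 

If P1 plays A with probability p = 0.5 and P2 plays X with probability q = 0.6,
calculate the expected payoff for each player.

E[P1] = 2.5, E[P2] = 4.7

Work:
E[P1] = p·q·π₁(A,X) + p·(1-q)·π₁(A,Y) + (1-p)·q·π₁(B,X) + (1-p)·(1-q)·π₁(B,Y)
= 0.5·0.6·2 + 0.5·0.4·4 + 0.5·0.6·1 + 0.5·0.4·4
= 2.5

E[P2] = 4.7 (similar calculation)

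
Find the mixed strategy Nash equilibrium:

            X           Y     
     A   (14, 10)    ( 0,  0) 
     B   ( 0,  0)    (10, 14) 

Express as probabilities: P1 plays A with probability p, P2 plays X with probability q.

p = 0.5833, q = 0.4167

Work:
Find probabilities that make opponent indifferent:
P2 chooses q to make P1 indifferent between A and B
P1 chooses p to make P2 indifferent between X and Y
Mixed NE: P1 plays (A: 0.5833, B: 0.4167), P2 plays (X: 0.4167, Y: 0.5833)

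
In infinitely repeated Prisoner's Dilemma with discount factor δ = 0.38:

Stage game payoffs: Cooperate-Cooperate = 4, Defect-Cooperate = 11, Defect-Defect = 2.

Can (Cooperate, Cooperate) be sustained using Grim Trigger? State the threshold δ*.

δ* = 0.7778; since δ = 0.38 < 0.7778, cooperation cannot be sustained

Work:
For Grim Trigger:
Cooperate forever: 4/(1-δ)
Defect then punished: 11 + 2·δ/(1-δ)
Need: 4/(1-δ) ≥ 11 + 2·δ/(1-δ)
Solving: δ ≥ (T-R)/(T-P) = (11-4)/(11-2) = 0.7778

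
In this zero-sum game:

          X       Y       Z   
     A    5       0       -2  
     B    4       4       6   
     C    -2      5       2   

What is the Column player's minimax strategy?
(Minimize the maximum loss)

Column should play X or Y (all achieve the minimum), value = 5

Work:
Column player minimizes Row's maximum payoff:
Column X: max payoff to Row = 5
Column Y: max payoff to Row = 5
Column Z: max payoff to Row = 6
Minimum is 5, achieved by columns X, Y (tied).
Each of X or Y is a minimax strategy.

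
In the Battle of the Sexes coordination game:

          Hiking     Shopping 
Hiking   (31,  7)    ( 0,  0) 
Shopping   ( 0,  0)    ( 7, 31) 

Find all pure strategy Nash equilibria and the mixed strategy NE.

Pure NE: (Hiking, Hiking) and (Shopping, Shopping); Mixed NE: p = 0.8158, q = 0.1842

Work:
Check pure NE:
(Hiking, Hiking): (31, 7) - no unilateral deviation beneficial
(Shopping, Shopping): (7, 31) - no unilateral deviation beneficial
Mixed NE: P1 plays Hiking with p = 0.8158, P2 plays Hiking with q = 0.1842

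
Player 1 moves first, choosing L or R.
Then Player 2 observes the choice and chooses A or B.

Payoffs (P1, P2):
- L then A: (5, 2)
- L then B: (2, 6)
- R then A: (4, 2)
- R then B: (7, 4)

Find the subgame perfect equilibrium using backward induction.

P1 plays R, P2 plays B after L and B after R; Payoff (7, 4)

Work:
Backward induction:
After L: P2 chooses B → P1 gets 2
After R: P2 chooses B → P1 gets 7
P1 chooses R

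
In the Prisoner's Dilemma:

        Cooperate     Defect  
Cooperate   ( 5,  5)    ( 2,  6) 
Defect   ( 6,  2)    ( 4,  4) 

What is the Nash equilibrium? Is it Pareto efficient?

(Defect, Defect) is NE; not Pareto efficient

Work:
Defect dominates Cooperate for both players:
If P2 cooperates: Defect (6) > Cooperate (5)
If P2 defects: Defect (4) > Cooperate (2)
NE: (Defect, Defect) with payoff (4, 4)
But (Cooperate, Cooperate) = (5, 5) Pareto dominates (4, 4)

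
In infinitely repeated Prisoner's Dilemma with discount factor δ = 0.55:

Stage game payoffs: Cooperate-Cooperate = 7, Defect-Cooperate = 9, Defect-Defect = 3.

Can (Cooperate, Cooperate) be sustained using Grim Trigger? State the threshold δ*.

δ* = 0.3333; since δ = 0.55 ≥ 0.3333, cooperation can be sustained

Work:
For Grim Trigger:
Cooperate forever: 7/(1-δ)
Defect then punished: 9 + 3·δ/(1-δ)
Need: 7/(1-δ) ≥ 9 + 3·δ/(1-δ)
Solving: δ ≥ (T-R)/(T-P) = (9-7)/(9-3) = 0.3333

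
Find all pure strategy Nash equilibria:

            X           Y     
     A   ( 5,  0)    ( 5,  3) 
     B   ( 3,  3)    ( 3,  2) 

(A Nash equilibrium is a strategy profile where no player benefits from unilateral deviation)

Nash equilibrium: (A, Y)

Work:
Best responses:
  P1 vs X: payoffs [5, 3] → best response A (payoff 5)
  P1 vs Y: payoffs [5, 3] → best response A (payoff 5)
  P2 vs A: payoffs [0, 3] → best response Y (payoff 3)
  P2 vs B: payoffs [3, 2] → best response X (payoff 3)
Mutual best responses: (A,Y) → Nash equilibria.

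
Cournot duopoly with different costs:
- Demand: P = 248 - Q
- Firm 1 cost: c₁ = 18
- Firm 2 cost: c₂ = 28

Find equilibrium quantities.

q₁* = 80.0, q₂* = 70.0

Work:
Reaction: q₁ = (248 - 18 - q₂)/2
Reaction: q₂ = (248 - 28 - q₁)/2
Solve simultaneously:
q₁* = (248 - 2×18 + 28)/3 = 80.0
q₂* = (248 - 2×28 + 18)/3 = 70.0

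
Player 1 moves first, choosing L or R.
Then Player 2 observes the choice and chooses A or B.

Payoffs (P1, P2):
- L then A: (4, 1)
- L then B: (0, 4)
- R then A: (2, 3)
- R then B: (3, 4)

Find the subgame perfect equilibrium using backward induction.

P1 plays R, P2 plays B after L and B after R; Payoff (3, 4)

Work:
Backward induction:
After L: P2 chooses B → P1 gets 0
After R: P2 chooses B → P1 gets 3
P1 chooses R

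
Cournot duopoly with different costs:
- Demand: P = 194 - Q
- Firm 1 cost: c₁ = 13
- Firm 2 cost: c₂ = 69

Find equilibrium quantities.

q₁* = 79.0, q₂* = 23.0

Work:
Reaction: q₁ = (194 - 13 - q₂)/2
Reaction: q₂ = (194 - 69 - q₁)/2
Solve simultaneously:
q₁* = (194 - 2×13 + 69)/3 = 79.0
q₂* = (194 - 2×69 + 13)/3 = 23.0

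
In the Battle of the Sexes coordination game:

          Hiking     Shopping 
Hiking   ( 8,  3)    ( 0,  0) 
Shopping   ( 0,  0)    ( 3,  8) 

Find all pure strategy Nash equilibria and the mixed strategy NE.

Pure NE: (Hiking, Hiking) and (Shopping, Shopping); Mixed NE: p = 0.7273, q = 0.2727

Work:
Check pure NE:
(Hiking, Hiking): (8, 3) - no unilateral deviation beneficial
(Shopping, Shopping): (3, 8) - no unilateral deviation beneficial
Mixed NE: P1 plays Hiking with p = 0.7273, P2 plays Hiking with q = 0.2727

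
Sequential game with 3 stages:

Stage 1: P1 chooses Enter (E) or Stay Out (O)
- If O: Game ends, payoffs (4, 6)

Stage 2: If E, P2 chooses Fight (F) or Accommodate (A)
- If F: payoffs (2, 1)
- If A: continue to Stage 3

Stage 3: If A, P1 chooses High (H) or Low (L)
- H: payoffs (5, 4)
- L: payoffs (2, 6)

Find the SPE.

SPE: (E, A, H); Outcome (5, 4)

Work:
Stage 3: P1 chooses H (5 vs 2)
Stage 2: P2: F->1, A->4 (anticipating H). Choose A
Stage 1: P1: O->4, E->5 (anticipating A, H). Choose E
SPE path: E -> A -> H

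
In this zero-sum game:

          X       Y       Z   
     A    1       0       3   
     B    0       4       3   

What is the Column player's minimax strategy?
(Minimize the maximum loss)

Column should play X, value = 1

Work:
Column player minimizes Row's maximum payoff:
Column X: max payoff to Row = 1
Column Y: max payoff to Row = 4
Column Z: max payoff to Row = 3
Minimum is 1, achieved by column X.
Minimax strategy: X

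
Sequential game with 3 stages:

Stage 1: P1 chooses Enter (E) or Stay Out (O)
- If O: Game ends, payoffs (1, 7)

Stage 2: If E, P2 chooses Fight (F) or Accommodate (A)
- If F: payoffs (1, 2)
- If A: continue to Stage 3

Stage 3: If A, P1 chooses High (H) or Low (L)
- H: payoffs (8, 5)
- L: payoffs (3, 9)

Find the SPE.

SPE: (E, A, H); Outcome (8, 5)

Work:
Stage 3: P1 chooses H (8 vs 3)
Stage 2: P2: F->2, A->5 (anticipating H). Choose A
Stage 1: P1: O->1, E->8 (anticipating A, H). Choose E
SPE path: E -> A -> H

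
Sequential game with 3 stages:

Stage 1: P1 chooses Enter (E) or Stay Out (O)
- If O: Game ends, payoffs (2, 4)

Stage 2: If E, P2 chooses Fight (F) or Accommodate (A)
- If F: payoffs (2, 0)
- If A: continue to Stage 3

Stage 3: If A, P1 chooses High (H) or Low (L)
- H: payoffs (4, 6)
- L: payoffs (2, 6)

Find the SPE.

SPE: (E, A, H); Outcome (4, 6)

Work:
Stage 3: P1 chooses H (4 vs 2)
Stage 2: P2: F->0, A->6 (anticipating H). Choose A
Stage 1: P1: O->2, E->4 (anticipating A, H). Choose E
SPE path: E -> A -> H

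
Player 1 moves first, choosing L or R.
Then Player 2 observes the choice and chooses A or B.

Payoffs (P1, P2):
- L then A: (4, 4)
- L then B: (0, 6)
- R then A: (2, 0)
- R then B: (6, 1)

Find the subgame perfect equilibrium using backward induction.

P1 plays R, P2 plays B after L and B after R; Payoff (6, 1)

Work:
Backward induction:
After L: P2 chooses B → P1 gets 0
After R: P2 chooses B → P1 gets 6
P1 chooses R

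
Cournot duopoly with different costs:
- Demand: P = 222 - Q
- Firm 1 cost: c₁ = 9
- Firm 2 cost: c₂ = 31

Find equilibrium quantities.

q₁* = 78.33, q₂* = 56.33

Work:
Reaction: q₁ = (222 - 9 - q₂)/2
Reaction: q₂ = (222 - 31 - q₁)/2
Solve simultaneously:
q₁* = (222 - 2×9 + 31)/3 = 78.33
q₂* = (222 - 2×31 + 9)/3 = 56.33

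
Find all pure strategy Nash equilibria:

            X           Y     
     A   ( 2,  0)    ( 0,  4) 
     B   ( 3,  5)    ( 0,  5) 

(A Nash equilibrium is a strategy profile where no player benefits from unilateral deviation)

Nash equilibrium: (A, Y), (B, X), (B, Y)

Work:
Best responses:
  P1 vs X: payoffs [2, 3] → best response B (payoff 3)
  P1 vs Y: payoffs [0, 0] → best response A/B (payoff 0)
  P2 vs A: payoffs [0, 4] → best response Y (payoff 4)
  P2 vs B: payoffs [5, 5] → best response X/Y (payoff 5)
Mutual best responses: (A,Y), (B,X), (B,Y) → Nash equilibria.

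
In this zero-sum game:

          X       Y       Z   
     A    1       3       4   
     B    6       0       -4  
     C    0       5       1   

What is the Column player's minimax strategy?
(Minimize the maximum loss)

Column should play Z, value = 4

Work:
Column player minimizes Row's maximum payoff:
Column X: max payoff to Row = 6
Column Y: max payoff to Row = 5
Column Z: max payoff to Row = 4
Minimum is 4, achieved by column Z.
Minimax strategy: Z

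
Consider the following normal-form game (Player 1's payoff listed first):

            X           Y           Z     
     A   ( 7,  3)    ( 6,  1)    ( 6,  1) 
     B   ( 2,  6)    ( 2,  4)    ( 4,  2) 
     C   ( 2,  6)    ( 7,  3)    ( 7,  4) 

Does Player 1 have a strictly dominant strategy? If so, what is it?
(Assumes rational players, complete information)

No strictly dominant strategy exists for Player 1

Work:
A strategy strictly dominates another if it gives a strictly higher payoff against every opponent action. Compare each pair of P1's strategies column-by-column:
  A vs B: [7 vs 2, 6 vs 2, 6 vs 4] → A strictly dominates B
  A vs C: [7 vs 2, 6 vs 7, 6 vs 7] → A does not strictly dominate C (column Y: 6 ≤ 7)
  B vs A: [2 vs 7, 2 vs 6, 4 vs 6] → B does not strictly dominate A (column X: 2 ≤ 7)
  B vs C: [2 vs 2, 2 vs 7, 4 vs 7] → B does not strictly dominate C (column X: 2 ≤ 2)
  C vs A: [2 vs 7, 7 vs 6, 7 vs 6] → C does not strictly dominate A (column X: 2 ≤ 7)
  C vs B: [2 vs 2, 7 vs 2, 7 vs 4] → C does not strictly dominate B (column X: 2 ≤ 2)
No single strategy strictly dominates all others → no strictly dominant strategy.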